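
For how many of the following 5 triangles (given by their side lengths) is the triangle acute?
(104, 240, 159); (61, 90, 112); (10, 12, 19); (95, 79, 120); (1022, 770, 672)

1

(104,240,159): 104²+159² = 36097 < 57600 = 240² → obtuse
(61,90,112): 61²+90² = 11821 < 12544 = 112² → obtuse
(10,12,19): 10²+12² = 244 < 361 = 19² → obtuse
(95,79,120): 79²+95² = 15266 > 14400 = 120² → acute
(1022,770,672): 672²+770² = 1044484 = 1022² → right
1 of the 5 is acute.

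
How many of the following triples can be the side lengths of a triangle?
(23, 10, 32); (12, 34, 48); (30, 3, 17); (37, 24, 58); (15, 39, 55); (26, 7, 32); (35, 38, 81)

(10,23,32): 10+23 > 32 → valid
(12,34,48): 12+34 ≤ 48 → not valid
(3,17,30): 3+17 ≤ 30 → not valid
(24,37,58): 24+37 > 58 → valid
(15,39,55): 15+39 ≤ 55 → not valid
(7,26,32): 7+26 > 32 → valid
(35,38,81): 35+38 ≤ 81 → not valid
3 of the 7 triples form a triangle.

3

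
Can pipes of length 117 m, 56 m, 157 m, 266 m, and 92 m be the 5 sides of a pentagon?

Yes

A pentagon exists iff every side is shorter than the sum of the others — equivalently, the longest side is less than the sum of the rest.
Longest side 266 < 422 (sum of the remaining 4), so yes.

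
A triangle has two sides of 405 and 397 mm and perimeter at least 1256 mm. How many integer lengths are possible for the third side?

348

Triangle inequality: 8 < x < 802. Perimeter ≥ 1256 gives x ≥ 1256 − 405 − 397 = 454.
So 454 ≤ x < 802; integers 454 through 801: 348 values.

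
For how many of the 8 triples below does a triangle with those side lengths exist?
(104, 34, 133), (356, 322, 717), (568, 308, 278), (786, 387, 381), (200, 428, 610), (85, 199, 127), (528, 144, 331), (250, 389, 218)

(34,104,133): 34+104 > 133 → valid
(322,356,717): 322+356 ≤ 717 → not valid
(278,308,568): 278+308 > 568 → valid
(381,387,786): 381+387 ≤ 786 → not valid
(200,428,610): 200+428 > 610 → valid
(85,127,199): 85+127 > 199 → valid
(144,331,528): 144+331 ≤ 528 → not valid
(218,250,389): 218+250 > 389 → valid
5 of the 8 triples form a triangle.

5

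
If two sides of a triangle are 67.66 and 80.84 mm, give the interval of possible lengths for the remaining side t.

By the triangle inequality, t must be less than 67.66 + 80.84 = 148.50 and greater than |67.66 − 80.84| = 13.18.

13.18 < t < 148.50 (mm)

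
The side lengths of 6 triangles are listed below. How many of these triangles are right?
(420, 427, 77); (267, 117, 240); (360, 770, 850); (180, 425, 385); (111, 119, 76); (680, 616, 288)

5

(420,427,77): 77²+420² = 182329 = 427² → right
(267,117,240): 117²+240² = 71289 = 267² → right
(360,770,850): 360²+770² = 722500 = 850² → right
(180,425,385): 180²+385² = 180625 = 425² → right
(111,119,76): 76²+111² = 18097 > 14161 = 119² → acute
(680,616,288): 288²+616² = 462400 = 680² → right
5 of the 6 are right.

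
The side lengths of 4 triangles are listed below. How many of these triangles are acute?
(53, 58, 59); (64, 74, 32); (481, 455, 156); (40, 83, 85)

(53,58,59): 53²+58² = 6173 > 3481 = 59² → acute
(64,74,32): 32²+64² = 5120 < 5476 = 74² → obtuse
(481,455,156): 156²+455² = 231361 = 481² → right
(40,83,85): 40²+83² = 8489 > 7225 = 85² → acute
2 of the 4 are acute.

2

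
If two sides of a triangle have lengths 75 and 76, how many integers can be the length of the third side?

149

The third side lies in the open interval (1, 151).
Integers from 2 to 150 inclusive: 150 − 2 + 1 = 149.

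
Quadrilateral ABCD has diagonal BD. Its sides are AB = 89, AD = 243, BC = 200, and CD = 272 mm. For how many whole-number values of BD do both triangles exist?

177

From triangle ABD: 154 < BD < 332.
From triangle CBD: 72 < BD < 472.
Intersection: 154 < BD < 332, so integers 155 through 331: 177 values.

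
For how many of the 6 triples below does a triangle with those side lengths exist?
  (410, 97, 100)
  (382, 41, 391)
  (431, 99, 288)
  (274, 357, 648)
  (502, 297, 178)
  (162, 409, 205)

1

(97,100,410): 97+100 ≤ 410 → not valid
(41,382,391): 41+382 > 391 → valid
(99,288,431): 99+288 ≤ 431 → not valid
(274,357,648): 274+357 ≤ 648 → not valid
(178,297,502): 178+297 ≤ 502 → not valid
(162,205,409): 162+205 ≤ 409 → not valid
1 of the 6 triples forms a triangle.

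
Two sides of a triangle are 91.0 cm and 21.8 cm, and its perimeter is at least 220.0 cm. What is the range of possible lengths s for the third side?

107.2 ≤ s < 112.8 cm

Triangle inequality alone gives 69.2 < s < 112.8.
The perimeter condition gives s ≥ 220.0 − 91.0 − 21.8 = 107.2.
Intersecting the two: 107.2 ≤ s < 112.8.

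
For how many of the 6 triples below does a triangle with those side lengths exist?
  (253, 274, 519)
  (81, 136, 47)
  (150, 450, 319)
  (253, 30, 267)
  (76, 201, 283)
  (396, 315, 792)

(253,274,519): 253+274 > 519 → valid
(47,81,136): 47+81 ≤ 136 → not valid
(150,319,450): 150+319 > 450 → valid
(30,253,267): 30+253 > 267 → valid
(76,201,283): 76+201 ≤ 283 → not valid
(315,396,792): 315+396 ≤ 792 → not valid
3 of the 6 triples form a triangle.

3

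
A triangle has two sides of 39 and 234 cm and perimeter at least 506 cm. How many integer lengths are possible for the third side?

40

Triangle inequality: 195 < x < 273. Perimeter ≥ 506 gives x ≥ 506 − 39 − 234 = 233.
So 233 ≤ x < 273; integers 233 through 272: 40 values.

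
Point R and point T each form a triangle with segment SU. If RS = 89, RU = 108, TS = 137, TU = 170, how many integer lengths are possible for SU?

From triangle RSU: 19 < SU < 197.
From triangle TSU: 33 < SU < 307.
Intersection: 33 < SU < 197, so integers 34 through 196: 163 values.

163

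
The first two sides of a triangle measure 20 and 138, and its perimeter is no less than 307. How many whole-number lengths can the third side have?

Triangle inequality: 118 < x < 158. Perimeter ≥ 307 gives x ≥ 307 − 20 − 138 = 149.
So 149 ≤ x < 158; integers 149 through 157: 9 values.

9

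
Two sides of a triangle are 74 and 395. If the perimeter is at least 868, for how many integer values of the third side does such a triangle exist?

70

Triangle inequality: 321 < x < 469. Perimeter ≥ 868 gives x ≥ 868 − 74 − 395 = 399.
So 399 ≤ x < 469; integers 399 through 468: 70 values.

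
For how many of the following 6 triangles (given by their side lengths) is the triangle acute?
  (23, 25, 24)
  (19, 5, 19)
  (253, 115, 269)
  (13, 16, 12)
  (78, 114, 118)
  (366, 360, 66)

(23,25,24): 23²+24² = 1105 > 625 = 25² → acute
(19,5,19): 5²+19² = 386 > 361 = 19² → acute
(253,115,269): 115²+253² = 77234 > 72361 = 269² → acute
(13,16,12): 12²+13² = 313 > 256 = 16² → acute
(78,114,118): 78²+114² = 19080 > 13924 = 118² → acute
(366,360,66): 66²+360² = 133956 = 366² → right
5 of the 6 are acute.

5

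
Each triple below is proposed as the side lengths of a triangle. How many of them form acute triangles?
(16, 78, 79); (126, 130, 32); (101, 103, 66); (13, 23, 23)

3

(16,78,79): 16²+78² = 6340 > 6241 = 79² → acute
(126,130,32): 32²+126² = 16900 = 130² → right
(101,103,66): 66²+101² = 14557 > 10609 = 103² → acute
(13,23,23): 13²+23² = 698 > 529 = 23² → acute
3 of the 4 are acute.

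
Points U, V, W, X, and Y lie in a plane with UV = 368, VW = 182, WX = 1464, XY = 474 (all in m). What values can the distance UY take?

440 ≤ UY ≤ 2488 m

The maximum is all hops collinear in one direction: 368 + 182 + 1464 + 474 = 2488.
The longest hop is 1464; the others sum to 1024. Folding the others back against it leaves at least 1464 − 1024 = 440.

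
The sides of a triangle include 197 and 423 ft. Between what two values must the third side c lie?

By the triangle inequality, c must be less than 197 + 423 = 620 and greater than |197 − 423| = 226.

226 < c < 620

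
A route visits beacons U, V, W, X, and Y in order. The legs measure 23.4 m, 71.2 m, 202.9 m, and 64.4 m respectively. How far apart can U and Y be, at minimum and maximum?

The maximum is all hops collinear in one direction: 23.4 + 71.2 + 202.9 + 64.4 = 361.9.
The longest hop is 202.9; the others sum to 159.0. Folding the others back against it leaves at least 202.9 − 159.0 = 43.9.

43.9 ≤ UY ≤ 361.9 m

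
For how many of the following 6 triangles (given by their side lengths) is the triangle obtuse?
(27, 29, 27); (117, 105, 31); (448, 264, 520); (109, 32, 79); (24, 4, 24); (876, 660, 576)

(27,29,27): 27²+27² = 1458 > 841 = 29² → acute
(117,105,31): 31²+105² = 11986 < 13689 = 117² → obtuse
(448,264,520): 264²+448² = 270400 = 520² → right
(109,32,79): 32²+79² = 7265 < 11881 = 109² → obtuse
(24,4,24): 4²+24² = 592 > 576 = 24² → acute
(876,660,576): 576²+660² = 767376 = 876² → right
2 of the 6 are obtuse.

2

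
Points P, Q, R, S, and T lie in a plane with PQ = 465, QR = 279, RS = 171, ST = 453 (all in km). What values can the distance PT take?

The maximum is all hops collinear in one direction: 465 + 279 + 171 + 453 = 1368.
The longest hop is 465; the others sum to 903. Since 465 ≤ 903, the path can fold back on itself completely, so the minimum distance is 0.

0 ≤ PT ≤ 1368 km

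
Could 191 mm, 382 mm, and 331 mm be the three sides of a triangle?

The longest side is 382, and the other two sum to 522.
Since 522 > 382, the triangle inequality holds.

Yes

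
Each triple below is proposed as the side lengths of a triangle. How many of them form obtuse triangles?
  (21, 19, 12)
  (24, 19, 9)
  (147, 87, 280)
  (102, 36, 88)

(21,19,12): 12²+19² = 505 > 441 = 21² → acute
(24,19,9): 9²+19² = 442 < 576 = 24² → obtuse
(147,87,280): 87+147 ≤ 280, not a triangle
(102,36,88): 36²+88² = 9040 < 10404 = 102² → obtuse
2 of the 4 are obtuse.

2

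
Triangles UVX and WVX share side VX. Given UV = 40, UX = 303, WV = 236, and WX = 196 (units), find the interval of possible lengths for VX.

263 < VX < 343

From triangle UVX: |40 − 303| < VX < 40 + 303, i.e. 263 < VX < 343.
From triangle WVX: 40 < VX < 432.
Both must hold, so VX lies in the intersection.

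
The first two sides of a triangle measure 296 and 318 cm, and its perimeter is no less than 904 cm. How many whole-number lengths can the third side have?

Triangle inequality: 22 < x < 614. Perimeter ≥ 904 gives x ≥ 904 − 296 − 318 = 290.
So 290 ≤ x < 614; integers 290 through 613: 324 values.

324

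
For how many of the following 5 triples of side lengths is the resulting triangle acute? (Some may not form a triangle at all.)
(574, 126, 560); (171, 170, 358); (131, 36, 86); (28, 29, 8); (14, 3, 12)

(574,126,560): 126²+560² = 329476 = 574² → right
(171,170,358): 170+171 ≤ 358, not a triangle
(131,36,86): 36+86 ≤ 131, not a triangle
(28,29,8): 8²+28² = 848 > 841 = 29² → acute
(14,3,12): 3²+12² = 153 < 196 = 14² → obtuse
1 of the 5 is acute.

1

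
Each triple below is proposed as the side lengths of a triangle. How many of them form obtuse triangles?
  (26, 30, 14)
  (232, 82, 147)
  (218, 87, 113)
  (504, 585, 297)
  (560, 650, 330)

(26,30,14): 14²+26² = 872 < 900 = 30² → obtuse
(232,82,147): 82+147 ≤ 232, not a triangle
(218,87,113): 87+113 ≤ 218, not a triangle
(504,585,297): 297²+504² = 342225 = 585² → right
(560,650,330): 330²+560² = 422500 = 650² → right
1 of the 5 is obtuse.

1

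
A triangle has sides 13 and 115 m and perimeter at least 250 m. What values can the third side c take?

Triangle inequality alone gives 102 < c < 128.
The perimeter condition gives c ≥ 250 − 13 − 115 = 122.
Intersecting the two: 122 ≤ c < 128.

122 ≤ c < 128 m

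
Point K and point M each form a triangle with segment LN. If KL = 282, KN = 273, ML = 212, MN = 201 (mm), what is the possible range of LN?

From triangle KLN: |282 − 273| < LN < 282 + 273, i.e. 9 < LN < 555.
From triangle MLN: 11 < LN < 413.
Both must hold, so LN lies in the intersection.

11 < LN < 413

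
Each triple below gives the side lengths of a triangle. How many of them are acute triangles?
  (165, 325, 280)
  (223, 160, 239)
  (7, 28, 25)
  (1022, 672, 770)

1

(165,325,280): 165²+280² = 105625 = 325² → right
(223,160,239): 160²+223² = 75329 > 57121 = 239² → acute
(7,28,25): 7²+25² = 674 < 784 = 28² → obtuse
(1022,672,770): 672²+770² = 1044484 = 1022² → right
1 of the 4 is acute.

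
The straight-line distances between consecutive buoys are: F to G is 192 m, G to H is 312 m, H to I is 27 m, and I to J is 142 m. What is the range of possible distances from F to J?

The maximum is all hops collinear in one direction: 192 + 312 + 27 + 142 = 673.
The longest hop is 312; the others sum to 361. Since 312 ≤ 361, the path can fold back on itself completely, so the minimum distance is 0.

0 ≤ FJ ≤ 673 m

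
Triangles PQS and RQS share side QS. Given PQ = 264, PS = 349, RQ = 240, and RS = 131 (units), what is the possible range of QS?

109 < QS < 371

From triangle PQS: |264 − 349| < QS < 264 + 349, i.e. 85 < QS < 613.
From triangle RQS: 109 < QS < 371.
Both must hold, so QS lies in the intersection.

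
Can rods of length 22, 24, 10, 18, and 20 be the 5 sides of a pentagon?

Yes

A pentagon exists iff every side is shorter than the sum of the others — equivalently, the longest side is less than the sum of the rest.
Longest side 24 < 70 (sum of the remaining 4), so yes.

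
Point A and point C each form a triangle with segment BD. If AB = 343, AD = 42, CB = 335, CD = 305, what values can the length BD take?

301 < BD < 385

From triangle ABD: |343 − 42| < BD < 343 + 42, i.e. 301 < BD < 385.
From triangle CBD: 30 < BD < 640.
Both must hold, so BD lies in the intersection.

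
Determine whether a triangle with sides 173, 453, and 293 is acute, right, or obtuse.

Compare the square of the longest side to the sum of squares of the other two: 173² + 293² = 115778 < 205209 = 453².

obtuse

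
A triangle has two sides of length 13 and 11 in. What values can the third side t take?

By the triangle inequality, t must be less than 13 + 11 = 24 and greater than |13 − 11| = 2.

2 < t < 24 (in)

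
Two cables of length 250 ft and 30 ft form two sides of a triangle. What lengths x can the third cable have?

By the triangle inequality, x must be less than 250 + 30 = 280 and greater than |250 − 30| = 220.

220 < x < 280 (ft)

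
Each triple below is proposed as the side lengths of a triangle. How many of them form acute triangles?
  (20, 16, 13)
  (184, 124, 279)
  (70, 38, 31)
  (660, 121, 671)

(20,16,13): 13²+16² = 425 > 400 = 20² → acute
(184,124,279): 124²+184² = 49232 < 77841 = 279² → obtuse
(70,38,31): 31+38 ≤ 70, not a triangle
(660,121,671): 121²+660² = 450241 = 671² → right
1 of the 4 is acute.

1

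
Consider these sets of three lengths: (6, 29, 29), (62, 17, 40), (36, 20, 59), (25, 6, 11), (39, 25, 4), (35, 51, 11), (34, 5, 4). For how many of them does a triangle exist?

(6,29,29): 6+29 > 29 → valid
(17,40,62): 17+40 ≤ 62 → not valid
(20,36,59): 20+36 ≤ 59 → not valid
(6,11,25): 6+11 ≤ 25 → not valid
(4,25,39): 4+25 ≤ 39 → not valid
(11,35,51): 11+35 ≤ 51 → not valid
(4,5,34): 4+5 ≤ 34 → not valid
1 of the 7 triples forms a triangle.

1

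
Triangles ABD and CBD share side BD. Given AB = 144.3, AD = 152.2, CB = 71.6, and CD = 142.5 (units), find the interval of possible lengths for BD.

From triangle ABD: |144.3 − 152.2| < BD < 144.3 + 152.2, i.e. 7.9 < BD < 296.5.
From triangle CBD: 70.9 < BD < 214.1.
Both must hold, so BD lies in the intersection.

70.9 < BD < 214.1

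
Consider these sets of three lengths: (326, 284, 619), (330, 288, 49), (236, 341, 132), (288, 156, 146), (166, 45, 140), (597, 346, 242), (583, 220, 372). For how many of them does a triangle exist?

5

(284,326,619): 284+326 ≤ 619 → not valid
(49,288,330): 49+288 > 330 → valid
(132,236,341): 132+236 > 341 → valid
(146,156,288): 146+156 > 288 → valid
(45,140,166): 45+140 > 166 → valid
(242,346,597): 242+346 ≤ 597 → not valid
(220,372,583): 220+372 > 583 → valid
5 of the 7 triples form a triangle.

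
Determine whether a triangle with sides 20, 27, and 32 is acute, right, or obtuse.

Compare the square of the longest side to the sum of squares of the other two: 20² + 27² = 1129 > 1024 = 32².

acute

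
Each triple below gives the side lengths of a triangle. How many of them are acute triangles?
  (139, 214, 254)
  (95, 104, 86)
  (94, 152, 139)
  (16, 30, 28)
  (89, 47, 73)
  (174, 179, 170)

5

(139,214,254): 139²+214² = 65117 > 64516 = 254² → acute
(95,104,86): 86²+95² = 16421 > 10816 = 104² → acute
(94,152,139): 94²+139² = 28157 > 23104 = 152² → acute
(16,30,28): 16²+28² = 1040 > 900 = 30² → acute
(89,47,73): 47²+73² = 7538 < 7921 = 89² → obtuse
(174,179,170): 170²+174² = 59176 > 32041 = 179² → acute
5 of the 6 are acute.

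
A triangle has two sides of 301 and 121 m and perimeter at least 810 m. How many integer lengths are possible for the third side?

34

Triangle inequality: 180 < x < 422. Perimeter ≥ 810 gives x ≥ 810 − 301 − 121 = 388.
So 388 ≤ x < 422; integers 388 through 421: 34 values.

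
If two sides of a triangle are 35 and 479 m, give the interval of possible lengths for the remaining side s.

444 < s < 514

By the triangle inequality, s must be less than 35 + 479 = 514 and greater than |35 − 479| = 444.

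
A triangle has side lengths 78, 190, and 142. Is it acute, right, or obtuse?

Compare the square of the longest side to the sum of squares of the other two: 78² + 142² = 26248 < 36100 = 190².

obtuse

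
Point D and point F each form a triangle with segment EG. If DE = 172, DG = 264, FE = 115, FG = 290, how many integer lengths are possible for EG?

From triangle DEG: 92 < EG < 436.
From triangle FEG: 175 < EG < 405.
Intersection: 175 < EG < 405, so integers 176 through 404: 229 values.

229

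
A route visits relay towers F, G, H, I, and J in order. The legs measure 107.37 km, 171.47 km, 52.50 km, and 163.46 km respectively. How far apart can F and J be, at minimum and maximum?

0 ≤ FJ ≤ 494.80 km

The maximum is all hops collinear in one direction: 107.37 + 171.47 + 52.50 + 163.46 = 494.80.
The longest hop is 171.47; the others sum to 323.33. Since 171.47 ≤ 323.33, the path can fold back on itself completely, so the minimum distance is 0.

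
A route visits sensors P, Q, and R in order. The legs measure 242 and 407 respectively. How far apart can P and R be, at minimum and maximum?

165 ≤ PR ≤ 649

By the triangle inequality, |242 − 407| ≤ PR ≤ 242 + 407.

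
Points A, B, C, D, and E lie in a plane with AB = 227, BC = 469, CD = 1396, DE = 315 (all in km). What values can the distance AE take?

The maximum is all hops collinear in one direction: 227 + 469 + 1396 + 315 = 2407.
The longest hop is 1396; the others sum to 1011. Folding the others back against it leaves at least 1396 − 1011 = 385.

385 ≤ AE ≤ 2407 km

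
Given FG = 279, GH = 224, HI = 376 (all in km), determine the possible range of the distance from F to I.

The maximum is all hops collinear in one direction: 279 + 224 + 376 = 879.
The longest hop is 376; the others sum to 503. Since 376 ≤ 503, the path can fold back on itself completely, so the minimum distance is 0.

0 ≤ FI ≤ 879 km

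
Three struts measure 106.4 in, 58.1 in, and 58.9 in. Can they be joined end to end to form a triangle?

The longest side is 106.4, and the other two sum to 117.0.
Since 117.0 > 106.4, the triangle inequality holds.

Yes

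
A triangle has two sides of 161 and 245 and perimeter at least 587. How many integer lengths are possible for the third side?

Triangle inequality: 84 < x < 406. Perimeter ≥ 587 gives x ≥ 587 − 161 − 245 = 181.
So 181 ≤ x < 406; integers 181 through 405: 225 values.

225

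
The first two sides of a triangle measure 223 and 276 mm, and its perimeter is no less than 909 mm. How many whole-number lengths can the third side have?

Triangle inequality: 53 < x < 499. Perimeter ≥ 909 gives x ≥ 909 − 223 − 276 = 410.
So 410 ≤ x < 499; integers 410 through 498: 89 values.

89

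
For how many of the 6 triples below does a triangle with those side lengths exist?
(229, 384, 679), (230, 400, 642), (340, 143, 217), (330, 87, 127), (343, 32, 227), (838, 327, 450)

1

(229,384,679): 229+384 ≤ 679 → not valid
(230,400,642): 230+400 ≤ 642 → not valid
(143,217,340): 143+217 > 340 → valid
(87,127,330): 87+127 ≤ 330 → not valid
(32,227,343): 32+227 ≤ 343 → not valid
(327,450,838): 327+450 ≤ 838 → not valid
1 of the 6 triples forms a triangle.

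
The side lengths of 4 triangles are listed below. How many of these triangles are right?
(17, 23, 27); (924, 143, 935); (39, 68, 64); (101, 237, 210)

1

(17,23,27): 17²+23² = 818 > 729 = 27² → acute
(924,143,935): 143²+924² = 874225 = 935² → right
(39,68,64): 39²+64² = 5617 > 4624 = 68² → acute
(101,237,210): 101²+210² = 54301 < 56169 = 237² → obtuse
1 of the 4 is right.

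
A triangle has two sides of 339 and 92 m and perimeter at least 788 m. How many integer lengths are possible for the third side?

Triangle inequality: 247 < x < 431. Perimeter ≥ 788 gives x ≥ 788 − 339 − 92 = 357.
So 357 ≤ x < 431; integers 357 through 430: 74 values.

74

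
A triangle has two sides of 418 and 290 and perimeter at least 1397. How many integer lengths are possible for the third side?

19

Triangle inequality: 128 < x < 708. Perimeter ≥ 1397 gives x ≥ 1397 − 418 − 290 = 689.
So 689 ≤ x < 708; integers 689 through 707: 19 values.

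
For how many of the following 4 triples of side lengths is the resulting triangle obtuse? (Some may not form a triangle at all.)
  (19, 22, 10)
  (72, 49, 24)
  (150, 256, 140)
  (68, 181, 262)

(19,22,10): 10²+19² = 461 < 484 = 22² → obtuse
(72,49,24): 24²+49² = 2977 < 5184 = 72² → obtuse
(150,256,140): 140²+150² = 42100 < 65536 = 256² → obtuse
(68,181,262): 68+181 ≤ 262, not a triangle
3 of the 4 are obtuse.

3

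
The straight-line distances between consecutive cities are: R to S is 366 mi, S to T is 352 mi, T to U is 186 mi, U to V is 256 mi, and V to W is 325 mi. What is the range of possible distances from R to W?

0 ≤ RW ≤ 1485 mi

The maximum is all hops collinear in one direction: 366 + 352 + 186 + 256 + 325 = 1485.
The longest hop is 366; the others sum to 1119. Since 366 ≤ 1119, the path can fold back on itself completely, so the minimum distance is 0.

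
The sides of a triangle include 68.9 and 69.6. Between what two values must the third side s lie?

By the triangle inequality, s must be less than 68.9 + 69.6 = 138.5 and greater than |68.9 − 69.6| = 0.7.

0.7 < s < 138.5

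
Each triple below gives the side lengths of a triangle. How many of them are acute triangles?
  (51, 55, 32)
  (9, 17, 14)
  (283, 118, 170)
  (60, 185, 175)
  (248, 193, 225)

2

(51,55,32): 32²+51² = 3625 > 3025 = 55² → acute
(9,17,14): 9²+14² = 277 < 289 = 17² → obtuse
(283,118,170): 118²+170² = 42824 < 80089 = 283² → obtuse
(60,185,175): 60²+175² = 34225 = 185² → right
(248,193,225): 193²+225² = 87874 > 61504 = 248² → acute
2 of the 5 are acute.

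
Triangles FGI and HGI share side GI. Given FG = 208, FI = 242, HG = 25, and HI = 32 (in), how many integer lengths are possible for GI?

22

From triangle FGI: 34 < GI < 450.
From triangle HGI: 7 < GI < 57.
Intersection: 34 < GI < 57, so integers 35 through 56: 22 values.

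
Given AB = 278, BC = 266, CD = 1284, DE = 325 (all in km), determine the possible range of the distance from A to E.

415 ≤ AE ≤ 2153 km

The maximum is all hops collinear in one direction: 278 + 266 + 1284 + 325 = 2153.
The longest hop is 1284; the others sum to 869. Folding the others back against it leaves at least 1284 − 869 = 415.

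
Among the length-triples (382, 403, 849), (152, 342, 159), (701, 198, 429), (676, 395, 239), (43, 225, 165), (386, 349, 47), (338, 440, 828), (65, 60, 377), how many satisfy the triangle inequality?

(382,403,849): 382+403 ≤ 849 → not valid
(152,159,342): 152+159 ≤ 342 → not valid
(198,429,701): 198+429 ≤ 701 → not valid
(239,395,676): 239+395 ≤ 676 → not valid
(43,165,225): 43+165 ≤ 225 → not valid
(47,349,386): 47+349 > 386 → valid
(338,440,828): 338+440 ≤ 828 → not valid
(60,65,377): 60+65 ≤ 377 → not valid
1 of the 8 triples forms a triangle.

1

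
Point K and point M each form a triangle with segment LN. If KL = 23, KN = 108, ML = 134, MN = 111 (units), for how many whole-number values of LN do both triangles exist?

From triangle KLN: 85 < LN < 131.
From triangle MLN: 23 < LN < 245.
Intersection: 85 < LN < 131, so integers 86 through 130: 45 values.

45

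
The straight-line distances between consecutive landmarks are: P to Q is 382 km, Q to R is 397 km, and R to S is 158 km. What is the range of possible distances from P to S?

0 ≤ PS ≤ 937 km

The maximum is all hops collinear in one direction: 382 + 397 + 158 = 937.
The longest hop is 397; the others sum to 540. Since 397 ≤ 540, the path can fold back on itself completely, so the minimum distance is 0.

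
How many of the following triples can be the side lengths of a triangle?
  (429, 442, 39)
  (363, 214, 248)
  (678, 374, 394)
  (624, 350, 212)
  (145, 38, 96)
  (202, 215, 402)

4

(39,429,442): 39+429 > 442 → valid
(214,248,363): 214+248 > 363 → valid
(374,394,678): 374+394 > 678 → valid
(212,350,624): 212+350 ≤ 624 → not valid
(38,96,145): 38+96 ≤ 145 → not valid
(202,215,402): 202+215 > 402 → valid
4 of the 6 triples form a triangle.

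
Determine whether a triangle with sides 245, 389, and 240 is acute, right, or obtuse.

Compare the square of the longest side to the sum of squares of the other two: 240² + 245² = 117625 < 151321 = 389².

obtuse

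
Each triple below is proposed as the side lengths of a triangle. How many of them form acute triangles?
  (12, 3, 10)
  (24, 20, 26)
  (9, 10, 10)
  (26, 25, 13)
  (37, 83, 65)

3

(12,3,10): 3²+10² = 109 < 144 = 12² → obtuse
(24,20,26): 20²+24² = 976 > 676 = 26² → acute
(9,10,10): 9²+10² = 181 > 100 = 10² → acute
(26,25,13): 13²+25² = 794 > 676 = 26² → acute
(37,83,65): 37²+65² = 5594 < 6889 = 83² → obtuse
3 of the 5 are acute.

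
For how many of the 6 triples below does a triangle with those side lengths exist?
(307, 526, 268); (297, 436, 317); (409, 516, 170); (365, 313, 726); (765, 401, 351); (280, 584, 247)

(268,307,526): 268+307 > 526 → valid
(297,317,436): 297+317 > 436 → valid
(170,409,516): 170+409 > 516 → valid
(313,365,726): 313+365 ≤ 726 → not valid
(351,401,765): 351+401 ≤ 765 → not valid
(247,280,584): 247+280 ≤ 584 → not valid
3 of the 6 triples form a triangle.

3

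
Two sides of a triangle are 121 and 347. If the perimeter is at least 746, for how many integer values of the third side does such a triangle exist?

Triangle inequality: 226 < x < 468. Perimeter ≥ 746 gives x ≥ 746 − 121 − 347 = 278.
So 278 ≤ x < 468; integers 278 through 467: 190 values.

190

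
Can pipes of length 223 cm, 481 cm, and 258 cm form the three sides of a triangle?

The two shorter sides sum to 481, exactly equal to the longest side 481.
That gives only a degenerate (flat) triangle — the inequality must be strict.

No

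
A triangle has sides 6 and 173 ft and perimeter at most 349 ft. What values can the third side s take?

167 < s ≤ 170

Triangle inequality alone gives 167 < s < 179.
The perimeter condition gives s ≤ 349 − 6 − 173 = 170.
Intersecting the two: 167 < s ≤ 170.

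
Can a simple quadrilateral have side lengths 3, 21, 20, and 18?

A quadrilateral exists iff every side is shorter than the sum of the others — equivalently, the longest side is less than the sum of the rest.
Longest side 21 < 41 (sum of the remaining 3), so yes.

Yes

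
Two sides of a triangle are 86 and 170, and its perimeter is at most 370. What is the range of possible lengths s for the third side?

84 < s ≤ 114

Triangle inequality alone gives 84 < s < 256.
The perimeter condition gives s ≤ 370 − 86 − 170 = 114.
Intersecting the two: 84 < s ≤ 114.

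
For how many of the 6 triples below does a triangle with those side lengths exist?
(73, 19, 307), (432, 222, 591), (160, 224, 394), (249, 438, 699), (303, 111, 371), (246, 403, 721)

2

(19,73,307): 19+73 ≤ 307 → not valid
(222,432,591): 222+432 > 591 → valid
(160,224,394): 160+224 ≤ 394 → not valid
(249,438,699): 249+438 ≤ 699 → not valid
(111,303,371): 111+303 > 371 → valid
(246,403,721): 246+403 ≤ 721 → not valid
2 of the 6 triples form a triangle.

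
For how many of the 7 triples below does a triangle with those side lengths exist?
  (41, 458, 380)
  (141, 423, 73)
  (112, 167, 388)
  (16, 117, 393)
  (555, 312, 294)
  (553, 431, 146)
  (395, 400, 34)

3

(41,380,458): 41+380 ≤ 458 → not valid
(73,141,423): 73+141 ≤ 423 → not valid
(112,167,388): 112+167 ≤ 388 → not valid
(16,117,393): 16+117 ≤ 393 → not valid
(294,312,555): 294+312 > 555 → valid
(146,431,553): 146+431 > 553 → valid
(34,395,400): 34+395 > 400 → valid
3 of the 7 triples form a triangle.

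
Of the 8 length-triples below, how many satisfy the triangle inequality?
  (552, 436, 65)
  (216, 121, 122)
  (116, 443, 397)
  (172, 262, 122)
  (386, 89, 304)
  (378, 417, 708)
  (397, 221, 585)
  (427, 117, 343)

7

(65,436,552): 65+436 ≤ 552 → not valid
(121,122,216): 121+122 > 216 → valid
(116,397,443): 116+397 > 443 → valid
(122,172,262): 122+172 > 262 → valid
(89,304,386): 89+304 > 386 → valid
(378,417,708): 378+417 > 708 → valid
(221,397,585): 221+397 > 585 → valid
(117,343,427): 117+343 > 427 → valid
7 of the 8 triples form a triangle.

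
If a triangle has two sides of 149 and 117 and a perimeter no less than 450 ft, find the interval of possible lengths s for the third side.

Triangle inequality alone gives 32 < s < 266.
The perimeter condition gives s ≥ 450 − 149 − 117 = 184.
Intersecting the two: 184 ≤ s < 266.

184 ≤ s < 266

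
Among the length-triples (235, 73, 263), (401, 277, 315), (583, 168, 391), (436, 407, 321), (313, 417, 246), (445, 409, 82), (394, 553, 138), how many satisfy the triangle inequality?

(73,235,263): 73+235 > 263 → valid
(277,315,401): 277+315 > 401 → valid
(168,391,583): 168+391 ≤ 583 → not valid
(321,407,436): 321+407 > 436 → valid
(246,313,417): 246+313 > 417 → valid
(82,409,445): 82+409 > 445 → valid
(138,394,553): 138+394 ≤ 553 → not valid
5 of the 7 triples form a triangle.

5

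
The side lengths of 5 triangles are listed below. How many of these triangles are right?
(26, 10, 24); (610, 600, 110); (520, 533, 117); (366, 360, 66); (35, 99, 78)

(26,10,24): 10²+24² = 676 = 26² → right
(610,600,110): 110²+600² = 372100 = 610² → right
(520,533,117): 117²+520² = 284089 = 533² → right
(366,360,66): 66²+360² = 133956 = 366² → right
(35,99,78): 35²+78² = 7309 < 9801 = 99² → obtuse
4 of the 5 are right.

4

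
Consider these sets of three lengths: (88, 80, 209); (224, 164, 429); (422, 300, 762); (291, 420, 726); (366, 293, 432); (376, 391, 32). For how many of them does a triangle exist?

(80,88,209): 80+88 ≤ 209 → not valid
(164,224,429): 164+224 ≤ 429 → not valid
(300,422,762): 300+422 ≤ 762 → not valid
(291,420,726): 291+420 ≤ 726 → not valid
(293,366,432): 293+366 > 432 → valid
(32,376,391): 32+376 > 391 → valid
2 of the 6 triples form a triangle.

2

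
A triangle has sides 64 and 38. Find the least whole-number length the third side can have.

27

The third side must be strictly greater than |64 − 38| = 26.
The smallest integer above 26 is 27.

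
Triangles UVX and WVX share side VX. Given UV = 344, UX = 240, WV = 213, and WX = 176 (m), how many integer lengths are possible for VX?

284

From triangle UVX: 104 < VX < 584.
From triangle WVX: 37 < VX < 389.
Intersection: 104 < VX < 389, so integers 105 through 388: 284 values.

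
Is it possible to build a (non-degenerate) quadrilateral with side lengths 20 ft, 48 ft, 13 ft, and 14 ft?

For a quadrilateral, each side must be shorter than the sum of the others.
Here the longest side is 48, but the remaining 3 sides sum to only 47.

No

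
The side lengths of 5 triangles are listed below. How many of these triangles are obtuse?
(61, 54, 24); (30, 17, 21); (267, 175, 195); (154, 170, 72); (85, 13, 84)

(61,54,24): 24²+54² = 3492 < 3721 = 61² → obtuse
(30,17,21): 17²+21² = 730 < 900 = 30² → obtuse
(267,175,195): 175²+195² = 68650 < 71289 = 267² → obtuse
(154,170,72): 72²+154² = 28900 = 170² → right
(85,13,84): 13²+84² = 7225 = 85² → right
3 of the 5 are obtuse.

3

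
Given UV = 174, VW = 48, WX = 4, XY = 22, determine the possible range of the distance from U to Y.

The maximum is all hops collinear in one direction: 174 + 48 + 4 + 22 = 248.
The longest hop is 174; the others sum to 74. Folding the others back against it leaves at least 174 − 74 = 100.

100 ≤ UY ≤ 248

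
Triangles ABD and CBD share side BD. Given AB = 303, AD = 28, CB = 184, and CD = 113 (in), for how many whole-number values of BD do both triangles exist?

From triangle ABD: 275 < BD < 331.
From triangle CBD: 71 < BD < 297.
Intersection: 275 < BD < 297, so integers 276 through 296: 21 values.

21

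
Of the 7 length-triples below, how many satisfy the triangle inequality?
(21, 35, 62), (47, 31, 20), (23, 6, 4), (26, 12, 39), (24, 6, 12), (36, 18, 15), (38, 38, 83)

1

(21,35,62): 21+35 ≤ 62 → not valid
(20,31,47): 20+31 > 47 → valid
(4,6,23): 4+6 ≤ 23 → not valid
(12,26,39): 12+26 ≤ 39 → not valid
(6,12,24): 6+12 ≤ 24 → not valid
(15,18,36): 15+18 ≤ 36 → not valid
(38,38,83): 38+38 ≤ 83 → not valid
1 of the 7 triples forms a triangle.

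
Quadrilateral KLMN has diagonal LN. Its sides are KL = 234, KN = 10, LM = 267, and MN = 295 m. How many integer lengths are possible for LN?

19

From triangle KLN: 224 < LN < 244.
From triangle MLN: 28 < LN < 562.
Intersection: 224 < LN < 244, so integers 225 through 243: 19 values.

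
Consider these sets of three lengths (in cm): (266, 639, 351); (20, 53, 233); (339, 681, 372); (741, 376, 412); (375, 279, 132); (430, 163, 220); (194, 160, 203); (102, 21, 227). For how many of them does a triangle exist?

4

(266,351,639): 266+351 ≤ 639 → not valid
(20,53,233): 20+53 ≤ 233 → not valid
(339,372,681): 339+372 > 681 → valid
(376,412,741): 376+412 > 741 → valid
(132,279,375): 132+279 > 375 → valid
(163,220,430): 163+220 ≤ 430 → not valid
(160,194,203): 160+194 > 203 → valid
(21,102,227): 21+102 ≤ 227 → not valid
4 of the 8 triples form a triangle.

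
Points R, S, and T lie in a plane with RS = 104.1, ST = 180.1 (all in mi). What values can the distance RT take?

By the triangle inequality, |104.1 − 180.1| ≤ RT ≤ 104.1 + 180.1.

76.0 ≤ RT ≤ 284.2 mi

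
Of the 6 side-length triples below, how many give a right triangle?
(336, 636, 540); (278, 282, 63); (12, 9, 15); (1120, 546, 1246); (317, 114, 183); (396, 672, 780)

4

(336,636,540): 336²+540² = 404496 = 636² → right
(278,282,63): 63²+278² = 81253 > 79524 = 282² → acute
(12,9,15): 9²+12² = 225 = 15² → right
(1120,546,1246): 546²+1120² = 1552516 = 1246² → right
(317,114,183): 114+183 ≤ 317, not a triangle
(396,672,780): 396²+672² = 608400 = 780² → right
4 of the 6 are right.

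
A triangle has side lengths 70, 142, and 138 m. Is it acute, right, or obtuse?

Compare the square of the longest side to the sum of squares of the other two: 70² + 138² = 23944 > 20164 = 142².

acute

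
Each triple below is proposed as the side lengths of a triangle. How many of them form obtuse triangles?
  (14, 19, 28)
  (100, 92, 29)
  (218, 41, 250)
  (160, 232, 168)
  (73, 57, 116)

4

(14,19,28): 14²+19² = 557 < 784 = 28² → obtuse
(100,92,29): 29²+92² = 9305 < 10000 = 100² → obtuse
(218,41,250): 41²+218² = 49205 < 62500 = 250² → obtuse
(160,232,168): 160²+168² = 53824 = 232² → right
(73,57,116): 57²+73² = 8578 < 13456 = 116² → obtuse
4 of the 5 are obtuse.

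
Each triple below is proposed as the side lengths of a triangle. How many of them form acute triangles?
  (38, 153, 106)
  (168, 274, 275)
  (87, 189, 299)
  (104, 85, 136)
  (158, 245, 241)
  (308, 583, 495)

2

(38,153,106): 38+106 ≤ 153, not a triangle
(168,274,275): 168²+274² = 103300 > 75625 = 275² → acute
(87,189,299): 87+189 ≤ 299, not a triangle
(104,85,136): 85²+104² = 18041 < 18496 = 136² → obtuse
(158,245,241): 158²+241² = 83045 > 60025 = 245² → acute
(308,583,495): 308²+495² = 339889 = 583² → right
2 of the 6 are acute.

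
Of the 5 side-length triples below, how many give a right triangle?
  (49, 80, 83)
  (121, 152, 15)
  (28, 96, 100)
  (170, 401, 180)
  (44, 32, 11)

1

(49,80,83): 49²+80² = 8801 > 6889 = 83² → acute
(121,152,15): 15+121 ≤ 152, not a triangle
(28,96,100): 28²+96² = 10000 = 100² → right
(170,401,180): 170+180 ≤ 401, not a triangle
(44,32,11): 11+32 ≤ 44, not a triangle
1 of the 5 is right.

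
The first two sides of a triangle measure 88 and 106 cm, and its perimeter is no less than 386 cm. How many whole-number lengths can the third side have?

2

Triangle inequality: 18 < x < 194. Perimeter ≥ 386 gives x ≥ 386 − 88 − 106 = 192.
So 192 ≤ x < 194; integers 192 through 193: 2 values.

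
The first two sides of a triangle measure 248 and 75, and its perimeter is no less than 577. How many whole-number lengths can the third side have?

Triangle inequality: 173 < x < 323. Perimeter ≥ 577 gives x ≥ 577 − 248 − 75 = 254.
So 254 ≤ x < 323; integers 254 through 322: 69 values.

69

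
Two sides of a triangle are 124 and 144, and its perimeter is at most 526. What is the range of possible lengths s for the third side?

Triangle inequality alone gives 20 < s < 268.
The perimeter condition gives s ≤ 526 − 124 − 144 = 258.
Intersecting the two: 20 < s ≤ 258.

20 < s ≤ 258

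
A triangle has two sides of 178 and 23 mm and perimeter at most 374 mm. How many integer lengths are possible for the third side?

18

Triangle inequality: 155 < x < 201. Perimeter ≤ 374 gives x ≤ 374 − 178 − 23 = 173.
So 155 < x ≤ 173; integers 156 through 173: 18 values.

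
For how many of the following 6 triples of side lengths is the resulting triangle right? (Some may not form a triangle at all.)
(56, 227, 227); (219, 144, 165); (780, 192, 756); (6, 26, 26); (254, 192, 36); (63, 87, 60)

(56,227,227): 56²+227² = 54665 > 51529 = 227² → acute
(219,144,165): 144²+165² = 47961 = 219² → right
(780,192,756): 192²+756² = 608400 = 780² → right
(6,26,26): 6²+26² = 712 > 676 = 26² → acute
(254,192,36): 36+192 ≤ 254, not a triangle
(63,87,60): 60²+63² = 7569 = 87² → right
3 of the 6 are right.

3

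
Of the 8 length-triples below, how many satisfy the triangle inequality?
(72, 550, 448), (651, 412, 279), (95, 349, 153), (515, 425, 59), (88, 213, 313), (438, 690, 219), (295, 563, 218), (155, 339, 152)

1

(72,448,550): 72+448 ≤ 550 → not valid
(279,412,651): 279+412 > 651 → valid
(95,153,349): 95+153 ≤ 349 → not valid
(59,425,515): 59+425 ≤ 515 → not valid
(88,213,313): 88+213 ≤ 313 → not valid
(219,438,690): 219+438 ≤ 690 → not valid
(218,295,563): 218+295 ≤ 563 → not valid
(152,155,339): 152+155 ≤ 339 → not valid
1 of the 8 triples forms a triangle.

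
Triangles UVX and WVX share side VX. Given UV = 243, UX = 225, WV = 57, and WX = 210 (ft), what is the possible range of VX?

From triangle UVX: |243 − 225| < VX < 243 + 225, i.e. 18 < VX < 468.
From triangle WVX: 153 < VX < 267.
Both must hold, so VX lies in the intersection.

153 < VX < 267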